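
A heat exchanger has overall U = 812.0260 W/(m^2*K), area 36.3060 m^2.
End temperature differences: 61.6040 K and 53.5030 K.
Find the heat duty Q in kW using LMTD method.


LMTD = 57.4584 K
Q = 812.0260 * 36.3060 * 57.4584 = 1693953.5797 W = 1693.9536 kW

1693.9536 kW


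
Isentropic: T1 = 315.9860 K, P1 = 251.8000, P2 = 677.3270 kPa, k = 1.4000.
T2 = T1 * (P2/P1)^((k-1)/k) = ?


(k-1)/k = 0.2857
(P2/P1)^exp = 1.3267
T2 = 315.9860 * 1.3267 = 419.2291 K

419.2291 K


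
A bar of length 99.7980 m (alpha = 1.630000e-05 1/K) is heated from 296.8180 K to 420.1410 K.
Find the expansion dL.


dT = 123.3230 K
dL = 1.630000e-05 * 99.7980 * 123.3230 = 0.200610 m
L_final = 99.998610 m

dL = 0.200610 m


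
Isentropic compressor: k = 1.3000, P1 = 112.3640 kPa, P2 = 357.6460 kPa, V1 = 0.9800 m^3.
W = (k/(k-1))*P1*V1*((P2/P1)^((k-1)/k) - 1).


(k-1)/k = 0.2308
(P2/P1)^exp = 1.3063
W = 4.3333 * 112.3640 * 0.9800 * (1.3063 - 1) = 146.1491 kJ

146.1491 kJ


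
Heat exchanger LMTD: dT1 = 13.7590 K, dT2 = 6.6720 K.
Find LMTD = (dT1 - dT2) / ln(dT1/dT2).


dT1/dT2 = 2.0622
ln(dT1/dT2) = 0.7238
LMTD = 7.0870 / 0.7238 = 9.7917 K

9.7917 K


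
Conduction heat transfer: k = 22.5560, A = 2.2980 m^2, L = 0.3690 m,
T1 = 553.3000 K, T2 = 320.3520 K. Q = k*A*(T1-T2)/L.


dT = 232.9480 K
Q = 22.5560 * 2.2980 * 232.9480 / 0.3690 = 32722.3684 W

32722.3684 W


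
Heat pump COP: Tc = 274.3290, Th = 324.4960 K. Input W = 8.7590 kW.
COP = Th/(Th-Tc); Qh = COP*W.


COP = 324.4960 / 50.1670 = 6.4683
Qh = 6.4683 * 8.7590 = 56.6560 kW

COP = 6.4683, Qh = 56.6560 kW


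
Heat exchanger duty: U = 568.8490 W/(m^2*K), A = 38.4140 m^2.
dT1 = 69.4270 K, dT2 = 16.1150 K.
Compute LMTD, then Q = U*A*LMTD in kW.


LMTD = 36.5019 K
Q = 568.8490 * 38.4140 * 36.5019 = 797631.7159 W = 797.6317 kW

797.6317 kW


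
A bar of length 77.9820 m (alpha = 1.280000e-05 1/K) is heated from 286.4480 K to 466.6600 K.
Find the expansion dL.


dT = 180.2120 K
dL = 1.280000e-05 * 77.9820 * 180.2120 = 0.179882 m
L_final = 78.161882 m

dL = 0.179882 m


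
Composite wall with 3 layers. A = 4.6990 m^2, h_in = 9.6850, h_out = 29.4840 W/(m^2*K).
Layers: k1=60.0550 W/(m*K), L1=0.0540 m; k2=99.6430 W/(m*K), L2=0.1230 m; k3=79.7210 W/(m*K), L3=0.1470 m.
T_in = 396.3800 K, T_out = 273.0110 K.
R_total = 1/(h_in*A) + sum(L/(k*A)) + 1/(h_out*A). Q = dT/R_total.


R_conv_in = 1/(9.6850*4.6990) = 0.0220
R_1 = 0.0540/(60.0550*4.6990) = 0.0002
R_2 = 0.1230/(99.6430*4.6990) = 0.0003
R_3 = 0.1470/(79.7210*4.6990) = 0.0004
R_conv_out = 1/(29.4840*4.6990) = 0.0072
R_total = 0.0300 K/W
Q = 123.3690 / 0.0300 = 4107.1528 W

R_total = 0.0300 K/W, Q = 4107.1528 W


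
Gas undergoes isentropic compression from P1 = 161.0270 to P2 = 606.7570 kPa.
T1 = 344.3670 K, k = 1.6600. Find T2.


(k-1)/k = 0.3976
(P2/P1)^exp = 1.6946
T2 = 344.3670 * 1.6946 = 583.5522 K

583.5522 K


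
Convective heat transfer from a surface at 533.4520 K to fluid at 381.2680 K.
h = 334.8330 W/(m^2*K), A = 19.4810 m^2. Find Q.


dT = 152.1840 K
Q = 334.8330 * 19.4810 * 152.1840 = 992678.2245 W

992678.2245 W


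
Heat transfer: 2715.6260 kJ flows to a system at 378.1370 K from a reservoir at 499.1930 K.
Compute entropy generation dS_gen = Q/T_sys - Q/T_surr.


dS_sys = 2715.6260/378.1370 = 7.1816 kJ/K
dS_surr = -2715.6260/499.1930 = -5.4400 kJ/K
dS_gen = 7.1816 - 5.4400 = 1.7416 kJ/K (irreversible)

dS_gen = 1.7416 kJ/K, irreversible


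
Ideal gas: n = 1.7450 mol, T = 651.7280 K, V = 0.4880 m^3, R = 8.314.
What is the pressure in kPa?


P = nRT/V = 1.7450 * 8.314 * 651.7280 / 0.4880
= 9455.2242 / 0.4880 = 19375.4594 Pa = 19.3755 kPa

19.3755 kPa


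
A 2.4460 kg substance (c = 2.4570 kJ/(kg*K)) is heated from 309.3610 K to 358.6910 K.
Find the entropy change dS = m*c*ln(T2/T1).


T2/T1 = 1.1595
ln(T2/T1) = 0.1480
dS = 2.4460 * 2.4570 * 0.1480 = 0.8892 kJ/K

0.8892 kJ/K


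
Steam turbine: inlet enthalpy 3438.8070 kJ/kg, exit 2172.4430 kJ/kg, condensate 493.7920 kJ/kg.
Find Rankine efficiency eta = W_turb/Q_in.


W = 1266.3640 kJ/kg
Q_in = 2945.0150 kJ/kg
eta = 0.4300 = 43.0003%

eta = 43.0003%


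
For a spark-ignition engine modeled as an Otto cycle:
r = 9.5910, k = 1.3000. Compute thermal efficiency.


r^(k-1) = 1.9704
eta = 1 - 1/1.9704 = 0.4925 = 49.2494%

49.2494%


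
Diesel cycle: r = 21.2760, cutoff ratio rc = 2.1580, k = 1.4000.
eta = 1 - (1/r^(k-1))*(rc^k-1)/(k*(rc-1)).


r^(k-1) = 3.3975
rc^k = 2.9354
eta = 0.6486 = 64.8613%

64.8613%


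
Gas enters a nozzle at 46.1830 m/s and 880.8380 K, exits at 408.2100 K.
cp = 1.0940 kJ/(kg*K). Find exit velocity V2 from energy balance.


dT = 472.6280 K
2*cp*1000*dT = 1034110.0640
V1^2 = 2132.8695
V2 = sqrt(1036242.9335) = 1017.9602 m/s

1017.9602 m/s


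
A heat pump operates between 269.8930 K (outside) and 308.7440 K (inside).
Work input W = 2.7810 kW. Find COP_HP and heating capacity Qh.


COP = 308.7440 / 38.8510 = 7.9469
Qh = 7.9469 * 2.7810 = 22.1003 kW

COP = 7.9469, Qh = 22.1003 kW


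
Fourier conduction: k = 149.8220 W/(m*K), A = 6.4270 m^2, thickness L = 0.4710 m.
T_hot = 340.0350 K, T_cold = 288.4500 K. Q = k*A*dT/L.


dT = 51.5850 K
Q = 149.8220 * 6.4270 * 51.5850 / 0.4710 = 105459.6724 W

105459.6724 W


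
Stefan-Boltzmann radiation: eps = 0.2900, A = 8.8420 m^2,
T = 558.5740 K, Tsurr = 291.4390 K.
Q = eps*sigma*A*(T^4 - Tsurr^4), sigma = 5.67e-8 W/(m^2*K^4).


T^4 = 9.7347e+10
Tsurr^4 = 7.2142e+09
Q = 0.2900 * 5.67e-8 * 8.8420 * 9.0133e+10 = 13104.3218 W

13104.3218 W


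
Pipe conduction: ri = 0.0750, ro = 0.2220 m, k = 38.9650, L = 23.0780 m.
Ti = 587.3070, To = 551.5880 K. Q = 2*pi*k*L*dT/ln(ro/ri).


dT = 35.7190 K
ln(ro/ri) = 1.0852
Q = 2*pi*38.9650*23.0780*35.7190 / 1.0852 = 185971.5537 W

185971.5537 W


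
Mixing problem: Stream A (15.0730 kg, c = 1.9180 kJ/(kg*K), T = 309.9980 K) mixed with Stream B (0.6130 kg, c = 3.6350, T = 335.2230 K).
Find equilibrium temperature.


num = 9709.0088
den = 31.1383
Tf = 311.8031 K

311.8031 K


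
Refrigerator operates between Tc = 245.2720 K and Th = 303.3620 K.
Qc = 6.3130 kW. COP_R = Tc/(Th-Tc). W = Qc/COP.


COP = 245.2720 / 58.0900 = 4.2223
W = 6.3130 / 4.2223 = 1.4952 kW

COP = 4.2223, W = 1.4952 kW


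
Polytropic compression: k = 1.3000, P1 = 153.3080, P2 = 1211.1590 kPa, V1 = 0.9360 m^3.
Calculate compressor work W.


(k-1)/k = 0.2308
(P2/P1)^exp = 1.6112
W = 4.3333 * 153.3080 * 0.9360 * (1.6112 - 1) = 380.0487 kJ

380.0487 kJ


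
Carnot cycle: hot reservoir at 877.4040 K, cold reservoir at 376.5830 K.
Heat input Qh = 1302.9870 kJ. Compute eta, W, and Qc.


eta = 1 - 376.5830/877.4040 = 0.5708
W = 0.5708 * 1302.9870 = 743.7432 kJ
Qc = 1302.9870 - 743.7432 = 559.2438 kJ

eta = 57.0799%, W = 743.7432 kJ, Qc = 559.2438 kJ


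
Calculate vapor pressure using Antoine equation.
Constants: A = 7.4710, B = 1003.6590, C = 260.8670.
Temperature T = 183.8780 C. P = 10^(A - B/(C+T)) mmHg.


C+T = 444.7450
B/(C+T) = 2.2567
log10(P) = 7.4710 - 2.2567 = 5.2143
P = 10^5.2143 = 163792.2496 mmHg

163792.2496 mmHg


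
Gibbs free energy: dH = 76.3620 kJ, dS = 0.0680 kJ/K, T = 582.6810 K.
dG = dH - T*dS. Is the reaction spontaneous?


T*dS = 582.6810 * 0.0680 = 39.6223 kJ
dG = 76.3620 - 39.6223 = 36.7397 kJ (non-spontaneous)

dG = 36.7397 kJ, non-spontaneous


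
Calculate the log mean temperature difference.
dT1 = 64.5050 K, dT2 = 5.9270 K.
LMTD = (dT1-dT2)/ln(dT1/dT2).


dT1/dT2 = 10.8832
ln(dT1/dT2) = 2.3872
LMTD = 58.5780 / 2.3872 = 24.5381 K

24.5381 K


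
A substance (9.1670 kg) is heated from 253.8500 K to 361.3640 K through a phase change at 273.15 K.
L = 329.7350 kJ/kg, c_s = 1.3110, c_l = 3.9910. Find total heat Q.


Q1 (sensible, solid) = 9.1670 * 1.3110 * 19.3000 = 231.9462 kJ
Q2 (latent) = 9.1670 * 329.7350 = 3022.6807 kJ
Q3 (sensible, liquid) = 9.1670 * 3.9910 * 88.2140 = 3227.3530 kJ
Q_total = 6481.9800 kJ

6481.9800 kJ


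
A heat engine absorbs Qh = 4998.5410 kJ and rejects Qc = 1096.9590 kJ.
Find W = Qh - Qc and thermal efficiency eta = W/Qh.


W = 4998.5410 - 1096.9590 = 3901.5820 kJ
eta = 3901.5820 / 4998.5410 = 0.7805 = 78.0544%

W = 3901.5820 kJ, eta = 78.0544%


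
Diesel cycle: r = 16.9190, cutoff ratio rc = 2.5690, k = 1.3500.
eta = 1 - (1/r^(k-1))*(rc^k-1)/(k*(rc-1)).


r^(k-1) = 2.6911
rc^k = 3.5742
eta = 0.5484 = 54.8396%

54.8396%


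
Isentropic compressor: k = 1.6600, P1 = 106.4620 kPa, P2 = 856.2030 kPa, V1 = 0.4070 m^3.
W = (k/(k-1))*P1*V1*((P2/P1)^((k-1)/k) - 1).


(k-1)/k = 0.3976
(P2/P1)^exp = 2.2907
W = 2.5152 * 106.4620 * 0.4070 * (2.2907 - 1) = 140.6643 kJ

140.6643 kJ


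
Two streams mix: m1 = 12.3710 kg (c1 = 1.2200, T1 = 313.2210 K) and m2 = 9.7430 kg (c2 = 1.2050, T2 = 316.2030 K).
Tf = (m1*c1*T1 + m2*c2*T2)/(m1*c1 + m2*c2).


num = 8439.6484
den = 26.8329
Tf = 314.5257 K

314.5257 K


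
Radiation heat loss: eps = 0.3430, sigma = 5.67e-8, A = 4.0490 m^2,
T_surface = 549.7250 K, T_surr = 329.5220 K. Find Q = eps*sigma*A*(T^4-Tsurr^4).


T^4 = 9.1323e+10
Tsurr^4 = 1.1791e+10
Q = 0.3430 * 5.67e-8 * 4.0490 * 7.9533e+10 = 6262.8330 W

6262.8330 W


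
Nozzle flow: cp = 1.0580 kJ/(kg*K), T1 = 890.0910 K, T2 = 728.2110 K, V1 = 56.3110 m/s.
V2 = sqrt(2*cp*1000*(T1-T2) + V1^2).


dT = 161.8800 K
2*cp*1000*dT = 342538.0800
V1^2 = 3170.9287
V2 = sqrt(345709.0087) = 587.9702 m/s

587.9702 m/s


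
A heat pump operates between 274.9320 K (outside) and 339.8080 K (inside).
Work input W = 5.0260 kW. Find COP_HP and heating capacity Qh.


COP = 339.8080 / 64.8760 = 5.2378
Qh = 5.2378 * 5.0260 = 26.3252 kW

COP = 5.2378, Qh = 26.3252 kW


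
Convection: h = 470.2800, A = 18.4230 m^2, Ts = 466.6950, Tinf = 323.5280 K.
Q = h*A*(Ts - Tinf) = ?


dT = 143.1670 K
Q = 470.2800 * 18.4230 * 143.1670 = 1240394.3696 W

1240394.3696 W


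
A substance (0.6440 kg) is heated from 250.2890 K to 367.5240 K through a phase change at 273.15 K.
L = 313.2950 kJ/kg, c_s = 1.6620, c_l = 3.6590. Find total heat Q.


Q1 (sensible, solid) = 0.6440 * 1.6620 * 22.8610 = 24.4688 kJ
Q2 (latent) = 0.6440 * 313.2950 = 201.7620 kJ
Q3 (sensible, liquid) = 0.6440 * 3.6590 * 94.3740 = 222.3825 kJ
Q_total = 448.6133 kJ

448.6133 kJ


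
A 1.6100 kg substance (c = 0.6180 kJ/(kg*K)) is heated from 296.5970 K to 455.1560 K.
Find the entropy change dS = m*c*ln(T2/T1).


T2/T1 = 1.5346
ln(T2/T1) = 0.4283
dS = 1.6100 * 0.6180 * 0.4283 = 0.4261 kJ/K

0.4261 kJ/K


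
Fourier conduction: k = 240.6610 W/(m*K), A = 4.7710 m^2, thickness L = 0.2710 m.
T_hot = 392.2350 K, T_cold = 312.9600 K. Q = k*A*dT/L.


dT = 79.2750 K
Q = 240.6610 * 4.7710 * 79.2750 / 0.2710 = 335878.4136 W

335878.4136 W


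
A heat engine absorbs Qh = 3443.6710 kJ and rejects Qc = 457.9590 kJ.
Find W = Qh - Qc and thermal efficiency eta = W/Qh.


W = 3443.6710 - 457.9590 = 2985.7120 kJ
eta = 2985.7120 / 3443.6710 = 0.8670 = 86.7014%

W = 2985.7120 kJ, eta = 86.7014%


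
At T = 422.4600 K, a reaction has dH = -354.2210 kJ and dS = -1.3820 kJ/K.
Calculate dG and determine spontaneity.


T*dS = 422.4600 * -1.3820 = -583.8397 kJ
dG = -354.2210 + 583.8397 = 229.6187 kJ (non-spontaneous)

dG = 229.6187 kJ, non-spontaneous


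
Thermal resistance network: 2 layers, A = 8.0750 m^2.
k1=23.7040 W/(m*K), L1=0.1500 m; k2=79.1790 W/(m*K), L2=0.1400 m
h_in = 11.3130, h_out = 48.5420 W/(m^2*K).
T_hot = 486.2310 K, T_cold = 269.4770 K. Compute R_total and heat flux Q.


R_conv_in = 1/(11.3130*8.0750) = 0.0109
R_1 = 0.1500/(23.7040*8.0750) = 0.0008
R_2 = 0.1400/(79.1790*8.0750) = 0.0002
R_conv_out = 1/(48.5420*8.0750) = 0.0026
R_total = 0.0145 K/W
Q = 216.7540 / 0.0145 = 14948.1315 W

R_total = 0.0145 K/W, Q = 14948.1315 W


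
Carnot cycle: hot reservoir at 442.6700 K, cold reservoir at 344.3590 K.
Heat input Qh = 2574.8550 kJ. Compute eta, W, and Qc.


eta = 1 - 344.3590/442.6700 = 0.2221
W = 0.2221 * 2574.8550 = 571.8404 kJ
Qc = 2574.8550 - 571.8404 = 2003.0146 kJ

eta = 22.2086%, W = 571.8404 kJ, Qc = 2003.0146 kJ


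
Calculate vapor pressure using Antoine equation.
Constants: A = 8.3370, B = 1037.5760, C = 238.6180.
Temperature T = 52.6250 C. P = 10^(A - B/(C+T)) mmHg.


C+T = 291.2430
B/(C+T) = 3.5626
log10(P) = 8.3370 - 3.5626 = 4.7744
P = 10^4.7744 = 59486.9458 mmHg

59486.9458 mmHg


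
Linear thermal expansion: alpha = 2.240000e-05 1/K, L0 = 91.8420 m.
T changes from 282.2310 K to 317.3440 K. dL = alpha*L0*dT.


dT = 35.1130 K
dL = 2.240000e-05 * 91.8420 * 35.1130 = 0.072237 m
L_final = 91.914237 m

dL = 0.072237 m


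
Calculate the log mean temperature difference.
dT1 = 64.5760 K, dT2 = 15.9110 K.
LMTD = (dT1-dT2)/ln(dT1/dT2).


dT1/dT2 = 4.0586
ln(dT1/dT2) = 1.4008
LMTD = 48.6650 / 1.4008 = 34.7401 K

34.7401 K


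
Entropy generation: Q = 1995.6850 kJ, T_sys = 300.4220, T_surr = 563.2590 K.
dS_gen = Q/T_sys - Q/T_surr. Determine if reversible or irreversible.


dS_sys = 1995.6850/300.4220 = 6.6429 kJ/K
dS_surr = -1995.6850/563.2590 = -3.5431 kJ/K
dS_gen = 6.6429 - 3.5431 = 3.0998 kJ/K (irreversible)

dS_gen = 3.0998 kJ/K, irreversible


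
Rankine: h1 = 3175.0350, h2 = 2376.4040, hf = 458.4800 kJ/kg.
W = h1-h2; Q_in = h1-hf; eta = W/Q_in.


W = 798.6310 kJ/kg
Q_in = 2716.5550 kJ/kg
eta = 0.2940 = 29.3987%

eta = 29.3987%


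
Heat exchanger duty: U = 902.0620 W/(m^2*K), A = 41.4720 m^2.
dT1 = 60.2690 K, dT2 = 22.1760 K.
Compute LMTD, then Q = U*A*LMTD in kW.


LMTD = 38.1003 K
Q = 902.0620 * 41.4720 * 38.1003 = 1425345.8714 W = 1425.3459 kW

1425.3459 kW


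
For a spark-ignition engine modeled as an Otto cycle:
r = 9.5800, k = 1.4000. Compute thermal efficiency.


r^(k-1) = 2.4691
eta = 1 - 1/2.4691 = 0.5950 = 59.5001%

59.5001%


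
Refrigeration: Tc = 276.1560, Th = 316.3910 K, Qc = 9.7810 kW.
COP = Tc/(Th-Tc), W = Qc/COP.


COP = 276.1560 / 40.2350 = 6.8636
W = 9.7810 / 6.8636 = 1.4251 kW

COP = 6.8636, W = 1.4251 kW


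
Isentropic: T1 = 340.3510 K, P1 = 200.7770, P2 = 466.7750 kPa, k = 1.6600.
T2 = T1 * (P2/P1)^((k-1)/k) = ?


(k-1)/k = 0.3976
(P2/P1)^exp = 1.3985
T2 = 340.3510 * 1.3985 = 475.9941 K

475.9941 K


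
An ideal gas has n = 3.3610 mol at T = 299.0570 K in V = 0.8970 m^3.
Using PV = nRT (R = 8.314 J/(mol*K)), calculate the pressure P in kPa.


P = nRT/V = 3.3610 * 8.314 * 299.0570 / 0.8970
= 8356.6556 / 0.8970 = 9316.2270 Pa = 9.3162 kPa

9.3162 kPa


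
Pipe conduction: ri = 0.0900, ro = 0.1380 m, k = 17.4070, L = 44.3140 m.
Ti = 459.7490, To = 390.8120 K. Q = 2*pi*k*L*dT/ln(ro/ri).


dT = 68.9370 K
ln(ro/ri) = 0.4274
Q = 2*pi*17.4070*44.3140*68.9370 / 0.4274 = 781660.0040 W

781660.0040 W


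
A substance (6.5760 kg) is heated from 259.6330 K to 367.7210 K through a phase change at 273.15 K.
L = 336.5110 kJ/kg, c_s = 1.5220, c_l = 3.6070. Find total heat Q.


Q1 (sensible, solid) = 6.5760 * 1.5220 * 13.5170 = 135.2872 kJ
Q2 (latent) = 6.5760 * 336.5110 = 2212.8963 kJ
Q3 (sensible, liquid) = 6.5760 * 3.6070 * 94.5710 = 2243.1893 kJ
Q_total = 4591.3729 kJ

4591.3729 kJ


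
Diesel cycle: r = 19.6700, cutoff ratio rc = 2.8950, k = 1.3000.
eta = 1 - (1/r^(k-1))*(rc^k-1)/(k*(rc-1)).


r^(k-1) = 2.4442
rc^k = 3.9824
eta = 0.5047 = 50.4698%

50.4698%


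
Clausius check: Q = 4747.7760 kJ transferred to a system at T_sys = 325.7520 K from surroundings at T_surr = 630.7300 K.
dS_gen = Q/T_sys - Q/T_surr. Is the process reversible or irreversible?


dS_sys = 4747.7760/325.7520 = 14.5748 kJ/K
dS_surr = -4747.7760/630.7300 = -7.5274 kJ/K
dS_gen = 14.5748 - 7.5274 = 7.0474 kJ/K (irreversible)

dS_gen = 7.0474 kJ/K, irreversible


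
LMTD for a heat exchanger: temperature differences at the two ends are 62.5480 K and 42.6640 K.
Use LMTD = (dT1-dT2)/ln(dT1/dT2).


dT1/dT2 = 1.4661
ln(dT1/dT2) = 0.3826
LMTD = 19.8840 / 0.3826 = 51.9736 K

51.9736 K


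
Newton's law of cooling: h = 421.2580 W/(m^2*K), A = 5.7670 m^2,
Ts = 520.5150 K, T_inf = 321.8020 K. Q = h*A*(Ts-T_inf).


dT = 198.7130 K
Q = 421.2580 * 5.7670 * 198.7130 = 482752.3460 W

482752.3460 W


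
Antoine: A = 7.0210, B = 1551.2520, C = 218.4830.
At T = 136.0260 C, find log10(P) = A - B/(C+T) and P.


C+T = 354.5090
B/(C+T) = 4.3758
log10(P) = 7.0210 - 4.3758 = 2.6452
P = 10^2.6452 = 441.7982 mmHg

441.7982 mmHg


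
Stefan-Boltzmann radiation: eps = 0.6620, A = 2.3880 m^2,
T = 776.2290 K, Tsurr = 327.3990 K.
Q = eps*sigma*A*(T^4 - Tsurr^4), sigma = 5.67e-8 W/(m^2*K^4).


T^4 = 3.6304e+11
Tsurr^4 = 1.1490e+10
Q = 0.6620 * 5.67e-8 * 2.3880 * 3.5155e+11 = 31511.4190 W

31511.4190 W


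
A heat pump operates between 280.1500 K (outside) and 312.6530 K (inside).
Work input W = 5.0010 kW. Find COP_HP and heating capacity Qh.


COP = 312.6530 / 32.5030 = 9.6192
Qh = 9.6192 * 5.0010 = 48.1056 kW

COP = 9.6192, Qh = 48.1056 kW


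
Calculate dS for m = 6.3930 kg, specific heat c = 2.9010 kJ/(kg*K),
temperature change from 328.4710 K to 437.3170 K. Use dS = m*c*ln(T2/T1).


T2/T1 = 1.3314
ln(T2/T1) = 0.2862
dS = 6.3930 * 2.9010 * 0.2862 = 5.3081 kJ/K

5.3081 kJ/K


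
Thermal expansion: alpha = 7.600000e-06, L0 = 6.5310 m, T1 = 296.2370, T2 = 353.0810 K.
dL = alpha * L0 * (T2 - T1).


dT = 56.8440 K
dL = 7.600000e-06 * 6.5310 * 56.8440 = 0.002821 m
L_final = 6.533821 m

dL = 0.002821 m


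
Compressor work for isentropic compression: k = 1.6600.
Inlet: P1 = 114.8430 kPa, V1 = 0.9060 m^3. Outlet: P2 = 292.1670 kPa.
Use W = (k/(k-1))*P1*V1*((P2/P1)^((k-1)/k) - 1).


(k-1)/k = 0.3976
(P2/P1)^exp = 1.4496
W = 2.5152 * 114.8430 * 0.9060 * (1.4496 - 1) = 117.6456 kJ

117.6456 kJ


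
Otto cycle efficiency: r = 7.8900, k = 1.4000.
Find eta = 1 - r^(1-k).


r^(k-1) = 2.2847
eta = 1 - 1/2.2847 = 0.5623 = 56.2307%

56.2307%


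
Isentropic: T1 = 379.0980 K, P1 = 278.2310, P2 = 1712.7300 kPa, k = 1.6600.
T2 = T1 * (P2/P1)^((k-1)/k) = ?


(k-1)/k = 0.3976
(P2/P1)^exp = 2.0597
T2 = 379.0980 * 2.0597 = 780.8416 K

780.8416 K


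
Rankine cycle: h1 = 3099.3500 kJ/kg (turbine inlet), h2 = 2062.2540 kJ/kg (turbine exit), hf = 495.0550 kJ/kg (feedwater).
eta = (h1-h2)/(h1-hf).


W = 1037.0960 kJ/kg
Q_in = 2604.2950 kJ/kg
eta = 0.3982 = 39.8225%

eta = 39.8225%


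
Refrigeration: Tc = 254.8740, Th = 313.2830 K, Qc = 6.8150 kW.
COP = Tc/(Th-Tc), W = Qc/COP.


COP = 254.8740 / 58.4090 = 4.3636
W = 6.8150 / 4.3636 = 1.5618 kW

COP = 4.3636, W = 1.5618 kW


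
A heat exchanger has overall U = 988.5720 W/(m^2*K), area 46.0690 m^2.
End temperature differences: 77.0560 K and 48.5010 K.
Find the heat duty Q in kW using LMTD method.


LMTD = 61.6808 K
Q = 988.5720 * 46.0690 * 61.6808 = 2809098.9019 W = 2809.0989 kW

2809.0989 kW


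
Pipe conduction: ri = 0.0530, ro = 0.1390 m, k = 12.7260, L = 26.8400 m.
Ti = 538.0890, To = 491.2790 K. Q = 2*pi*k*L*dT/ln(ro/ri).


dT = 46.8100 K
ln(ro/ri) = 0.9642
Q = 2*pi*12.7260*26.8400*46.8100 / 0.9642 = 104191.8889 W

104191.8889 W


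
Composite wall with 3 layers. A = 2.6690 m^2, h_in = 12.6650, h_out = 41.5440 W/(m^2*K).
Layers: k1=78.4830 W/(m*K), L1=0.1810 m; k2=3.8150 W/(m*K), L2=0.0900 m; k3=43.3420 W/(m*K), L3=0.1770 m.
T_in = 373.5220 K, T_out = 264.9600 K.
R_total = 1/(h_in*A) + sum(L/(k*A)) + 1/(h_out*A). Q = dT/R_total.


R_conv_in = 1/(12.6650*2.6690) = 0.0296
R_1 = 0.1810/(78.4830*2.6690) = 0.0009
R_2 = 0.0900/(3.8150*2.6690) = 0.0088
R_3 = 0.1770/(43.3420*2.6690) = 0.0015
R_conv_out = 1/(41.5440*2.6690) = 0.0090
R_total = 0.0498 K/W
Q = 108.5620 / 0.0498 = 2178.4268 W

R_total = 0.0498 K/W, Q = 2178.4268 W


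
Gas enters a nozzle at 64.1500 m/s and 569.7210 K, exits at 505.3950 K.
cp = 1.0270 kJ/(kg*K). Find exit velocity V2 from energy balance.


dT = 64.3260 K
2*cp*1000*dT = 132125.6040
V1^2 = 4115.2225
V2 = sqrt(136240.8265) = 369.1082 m/s

369.1082 m/s


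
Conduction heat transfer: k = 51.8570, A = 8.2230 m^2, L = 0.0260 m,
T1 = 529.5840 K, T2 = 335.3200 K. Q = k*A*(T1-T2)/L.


dT = 194.2640 K
Q = 51.8570 * 8.2230 * 194.2640 / 0.0260 = 3186079.8632 W

3186079.8632 W


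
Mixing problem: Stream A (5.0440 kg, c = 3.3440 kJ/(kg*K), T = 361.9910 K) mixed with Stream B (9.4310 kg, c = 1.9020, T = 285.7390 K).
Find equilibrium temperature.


num = 11231.2696
den = 34.8049
Tf = 322.6922 K

322.6922 K


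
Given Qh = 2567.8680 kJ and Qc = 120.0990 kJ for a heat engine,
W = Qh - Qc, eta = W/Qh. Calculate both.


W = 2567.8680 - 120.0990 = 2447.7690 kJ
eta = 2447.7690 / 2567.8680 = 0.9532 = 95.3230%

W = 2447.7690 kJ, eta = 95.3230%


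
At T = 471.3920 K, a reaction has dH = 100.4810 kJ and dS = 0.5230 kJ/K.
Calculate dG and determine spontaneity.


T*dS = 471.3920 * 0.5230 = 246.5380 kJ
dG = 100.4810 - 246.5380 = -146.0570 kJ (spontaneous)

dG = -146.0570 kJ, spontaneous


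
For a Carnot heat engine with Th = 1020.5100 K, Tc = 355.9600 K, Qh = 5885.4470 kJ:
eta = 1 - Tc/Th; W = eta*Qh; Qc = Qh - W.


eta = 1 - 355.9600/1020.5100 = 0.6512
W = 0.6512 * 5885.4470 = 3832.5678 kJ
Qc = 5885.4470 - 3832.5678 = 2052.8792 kJ

eta = 65.1194%, W = 3832.5678 kJ, Qc = 2052.8792 kJ


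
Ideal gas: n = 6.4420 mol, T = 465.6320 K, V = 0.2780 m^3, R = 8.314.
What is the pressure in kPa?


P = nRT/V = 6.4420 * 8.314 * 465.6320 / 0.2780
= 24938.6856 / 0.2780 = 89707.5021 Pa = 89.7075 kPa

89.7075 kPa


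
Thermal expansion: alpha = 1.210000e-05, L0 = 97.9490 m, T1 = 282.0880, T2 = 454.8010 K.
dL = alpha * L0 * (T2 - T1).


dT = 172.7130 K
dL = 1.210000e-05 * 97.9490 * 172.7130 = 0.204696 m
L_final = 98.153696 m

dL = 0.204696 m


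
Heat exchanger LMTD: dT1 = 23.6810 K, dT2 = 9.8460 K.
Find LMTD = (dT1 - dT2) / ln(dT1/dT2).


dT1/dT2 = 2.4051
ln(dT1/dT2) = 0.8776
LMTD = 13.8350 / 0.8776 = 15.7644 K

15.7644 K


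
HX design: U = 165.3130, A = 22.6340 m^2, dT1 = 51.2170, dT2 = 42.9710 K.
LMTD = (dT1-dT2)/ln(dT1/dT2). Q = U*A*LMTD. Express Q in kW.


LMTD = 46.9734 K
Q = 165.3130 * 22.6340 * 46.9734 = 175760.2314 W = 175.7602 kW

175.7602 kW


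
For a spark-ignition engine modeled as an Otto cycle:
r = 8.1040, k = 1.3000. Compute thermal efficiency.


r^(k-1) = 1.8733
eta = 1 - 1/1.8733 = 0.4662 = 46.6186%

46.6186%


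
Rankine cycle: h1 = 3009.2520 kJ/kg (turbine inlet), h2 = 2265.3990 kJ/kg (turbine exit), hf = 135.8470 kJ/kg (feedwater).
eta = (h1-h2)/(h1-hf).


W = 743.8530 kJ/kg
Q_in = 2873.4050 kJ/kg
eta = 0.2589 = 25.8875%

eta = 25.8875%


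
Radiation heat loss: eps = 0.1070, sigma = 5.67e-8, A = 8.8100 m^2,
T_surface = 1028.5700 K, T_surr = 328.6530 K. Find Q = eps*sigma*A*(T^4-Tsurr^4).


T^4 = 1.1193e+12
Tsurr^4 = 1.1667e+10
Q = 0.1070 * 5.67e-8 * 8.8100 * 1.1076e+12 = 59200.7919 W

59200.7919 W


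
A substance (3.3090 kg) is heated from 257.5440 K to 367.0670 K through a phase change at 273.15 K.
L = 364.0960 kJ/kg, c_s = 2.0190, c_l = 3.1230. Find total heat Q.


Q1 (sensible, solid) = 3.3090 * 2.0190 * 15.6060 = 104.2617 kJ
Q2 (latent) = 3.3090 * 364.0960 = 1204.7937 kJ
Q3 (sensible, liquid) = 3.3090 * 3.1230 * 93.9170 = 970.5389 kJ
Q_total = 2279.5943 kJ

2279.5943 kJ


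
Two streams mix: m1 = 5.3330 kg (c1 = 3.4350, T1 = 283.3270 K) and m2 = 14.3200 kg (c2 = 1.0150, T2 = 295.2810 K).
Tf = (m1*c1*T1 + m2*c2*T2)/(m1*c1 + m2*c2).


num = 9482.0765
den = 32.8537
Tf = 288.6156 K

288.6156 K


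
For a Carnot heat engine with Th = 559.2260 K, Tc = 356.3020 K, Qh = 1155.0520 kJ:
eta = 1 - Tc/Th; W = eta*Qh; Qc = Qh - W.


eta = 1 - 356.3020/559.2260 = 0.3629
W = 0.3629 * 1155.0520 = 419.1289 kJ
Qc = 1155.0520 - 419.1289 = 735.9231 kJ

eta = 36.2866%, W = 419.1289 kJ, Qc = 735.9231 kJ


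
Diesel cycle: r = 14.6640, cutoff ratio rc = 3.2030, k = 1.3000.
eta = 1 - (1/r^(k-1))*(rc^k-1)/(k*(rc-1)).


r^(k-1) = 2.2381
rc^k = 4.5418
eta = 0.4474 = 44.7433%

44.7433%


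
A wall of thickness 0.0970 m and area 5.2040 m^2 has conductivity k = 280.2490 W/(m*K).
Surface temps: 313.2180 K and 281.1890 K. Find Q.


dT = 32.0290 K
Q = 280.2490 * 5.2040 * 32.0290 / 0.0970 = 481562.8818 W

481562.8818 W


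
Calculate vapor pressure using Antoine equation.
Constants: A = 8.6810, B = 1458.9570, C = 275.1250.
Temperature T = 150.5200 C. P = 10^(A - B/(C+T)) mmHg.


C+T = 425.6450
B/(C+T) = 3.4276
log10(P) = 8.6810 - 3.4276 = 5.2534
P = 10^5.2534 = 179209.8783 mmHg

179209.8783 mmHg


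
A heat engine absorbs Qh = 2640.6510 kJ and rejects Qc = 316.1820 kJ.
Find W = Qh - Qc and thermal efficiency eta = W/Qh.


W = 2640.6510 - 316.1820 = 2324.4690 kJ
eta = 2324.4690 / 2640.6510 = 0.8803 = 88.0264%

W = 2324.4690 kJ, eta = 88.0264%


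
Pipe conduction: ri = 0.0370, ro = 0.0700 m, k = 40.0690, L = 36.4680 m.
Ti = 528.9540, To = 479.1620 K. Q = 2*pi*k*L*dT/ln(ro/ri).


dT = 49.7920 K
ln(ro/ri) = 0.6376
Q = 2*pi*40.0690*36.4680*49.7920 / 0.6376 = 717012.9889 W

717012.9889 W


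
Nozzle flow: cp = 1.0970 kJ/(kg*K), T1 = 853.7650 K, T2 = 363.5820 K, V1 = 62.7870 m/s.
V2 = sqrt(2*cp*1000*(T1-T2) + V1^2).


dT = 490.1830 K
2*cp*1000*dT = 1075461.5020
V1^2 = 3942.2074
V2 = sqrt(1079403.7094) = 1038.9436 m/s

1038.9436 m/s


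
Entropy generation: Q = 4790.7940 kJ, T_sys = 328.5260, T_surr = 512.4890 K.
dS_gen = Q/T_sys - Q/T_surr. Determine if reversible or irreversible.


dS_sys = 4790.7940/328.5260 = 14.5827 kJ/K
dS_surr = -4790.7940/512.4890 = -9.3481 kJ/K
dS_gen = 14.5827 - 9.3481 = 5.2346 kJ/K (irreversible)

dS_gen = 5.2346 kJ/K, irreversible


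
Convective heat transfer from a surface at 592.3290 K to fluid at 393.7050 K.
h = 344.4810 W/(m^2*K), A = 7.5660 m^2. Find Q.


dT = 198.6240 K
Q = 344.4810 * 7.5660 * 198.6240 = 517682.3209 W

517682.3209 W


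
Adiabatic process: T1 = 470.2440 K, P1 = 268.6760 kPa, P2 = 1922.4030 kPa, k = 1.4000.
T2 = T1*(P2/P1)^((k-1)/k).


(k-1)/k = 0.2857
(P2/P1)^exp = 1.7546
T2 = 470.2440 * 1.7546 = 825.0858 K

825.0858 K


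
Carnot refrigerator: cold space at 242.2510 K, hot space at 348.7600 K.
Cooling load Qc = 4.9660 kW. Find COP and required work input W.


COP = 242.2510 / 106.5090 = 2.2745
W = 4.9660 / 2.2745 = 2.1834 kW

COP = 2.2745, W = 2.1834 kW


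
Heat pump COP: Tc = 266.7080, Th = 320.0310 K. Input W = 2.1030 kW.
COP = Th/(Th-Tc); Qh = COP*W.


COP = 320.0310 / 53.3230 = 6.0017
Qh = 6.0017 * 2.1030 = 12.6217 kW

COP = 6.0017, Qh = 12.6217 kW


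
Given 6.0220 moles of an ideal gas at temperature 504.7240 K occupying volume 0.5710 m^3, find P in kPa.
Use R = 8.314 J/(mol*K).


P = nRT/V = 6.0220 * 8.314 * 504.7240 / 0.5710
= 25269.9701 / 0.5710 = 44255.6394 Pa = 44.2556 kPa

44.2556 kPa


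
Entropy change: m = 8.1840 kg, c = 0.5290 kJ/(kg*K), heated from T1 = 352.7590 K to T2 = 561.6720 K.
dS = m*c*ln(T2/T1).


T2/T1 = 1.5922
ln(T2/T1) = 0.4651
dS = 8.1840 * 0.5290 * 0.4651 = 2.0137 kJ/K

2.0137 kJ/K


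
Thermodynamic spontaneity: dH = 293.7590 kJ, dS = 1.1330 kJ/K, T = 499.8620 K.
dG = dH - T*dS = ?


T*dS = 499.8620 * 1.1330 = 566.3436 kJ
dG = 293.7590 - 566.3436 = -272.5846 kJ (spontaneous)

dG = -272.5846 kJ, spontaneous


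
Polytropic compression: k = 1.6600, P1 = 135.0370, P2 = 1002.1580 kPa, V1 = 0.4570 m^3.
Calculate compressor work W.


(k-1)/k = 0.3976
(P2/P1)^exp = 2.2187
W = 2.5152 * 135.0370 * 0.4570 * (2.2187 - 1) = 189.1581 kJ

189.1581 kJ


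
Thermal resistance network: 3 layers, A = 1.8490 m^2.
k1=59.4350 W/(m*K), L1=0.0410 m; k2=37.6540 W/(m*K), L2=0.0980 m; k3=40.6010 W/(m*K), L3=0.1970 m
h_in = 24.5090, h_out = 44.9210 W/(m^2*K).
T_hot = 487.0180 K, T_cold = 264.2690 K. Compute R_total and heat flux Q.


R_conv_in = 1/(24.5090*1.8490) = 0.0221
R_1 = 0.0410/(59.4350*1.8490) = 0.0004
R_2 = 0.0980/(37.6540*1.8490) = 0.0014
R_3 = 0.1970/(40.6010*1.8490) = 0.0026
R_conv_out = 1/(44.9210*1.8490) = 0.0120
R_total = 0.0385 K/W
Q = 222.7490 / 0.0385 = 5784.0053 W

R_total = 0.0385 K/W, Q = 5784.0053 W


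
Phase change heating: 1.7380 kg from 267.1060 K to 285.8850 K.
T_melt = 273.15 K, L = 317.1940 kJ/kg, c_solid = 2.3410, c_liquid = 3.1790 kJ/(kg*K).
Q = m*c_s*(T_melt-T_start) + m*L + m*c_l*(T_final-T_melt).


Q1 (sensible, solid) = 1.7380 * 2.3410 * 6.0440 = 24.5910 kJ
Q2 (latent) = 1.7380 * 317.1940 = 551.2832 kJ
Q3 (sensible, liquid) = 1.7380 * 3.1790 * 12.7350 = 70.3622 kJ
Q_total = 646.2363 kJ

646.2363 kJ


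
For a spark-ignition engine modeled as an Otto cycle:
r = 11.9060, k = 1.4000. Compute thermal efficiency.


r^(k-1) = 2.6934
eta = 1 - 1/2.6934 = 0.6287 = 62.8727%

62.8727%


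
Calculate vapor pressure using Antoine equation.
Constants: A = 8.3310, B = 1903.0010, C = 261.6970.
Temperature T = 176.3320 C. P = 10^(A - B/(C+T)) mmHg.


C+T = 438.0290
B/(C+T) = 4.3445
log10(P) = 8.3310 - 4.3445 = 3.9865
P = 10^3.9865 = 9694.7476 mmHg

9694.7476 mmHg


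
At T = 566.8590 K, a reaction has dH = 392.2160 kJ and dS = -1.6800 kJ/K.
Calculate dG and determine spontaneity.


T*dS = 566.8590 * -1.6800 = -952.3231 kJ
dG = 392.2160 + 952.3231 = 1344.5391 kJ (non-spontaneous)

dG = 1344.5391 kJ, non-spontaneous


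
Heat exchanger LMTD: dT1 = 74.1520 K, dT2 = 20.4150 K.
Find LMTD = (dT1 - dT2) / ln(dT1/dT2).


dT1/dT2 = 3.6322
ln(dT1/dT2) = 1.2898
LMTD = 53.7370 / 1.2898 = 41.6615 K

41.6615 K


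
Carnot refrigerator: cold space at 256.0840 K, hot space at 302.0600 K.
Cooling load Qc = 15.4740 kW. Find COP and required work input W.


COP = 256.0840 / 45.9760 = 5.5699
W = 15.4740 / 5.5699 = 2.7781 kW

COP = 5.5699, W = 2.7781 kW


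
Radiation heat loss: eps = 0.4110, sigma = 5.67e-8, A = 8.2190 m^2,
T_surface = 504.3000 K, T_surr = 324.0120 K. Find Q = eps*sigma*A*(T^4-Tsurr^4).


T^4 = 6.4678e+10
Tsurr^4 = 1.1022e+10
Q = 0.4110 * 5.67e-8 * 8.2190 * 5.3656e+10 = 10276.9582 W

10276.9582 W


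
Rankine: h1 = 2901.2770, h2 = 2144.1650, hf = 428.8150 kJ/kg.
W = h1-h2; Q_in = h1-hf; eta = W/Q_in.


W = 757.1120 kJ/kg
Q_in = 2472.4620 kJ/kg
eta = 0.3062 = 30.6218%

eta = 30.6218%


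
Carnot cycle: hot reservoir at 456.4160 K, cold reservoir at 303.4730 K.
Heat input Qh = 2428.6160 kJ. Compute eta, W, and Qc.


eta = 1 - 303.4730/456.4160 = 0.3351
W = 0.3351 * 2428.6160 = 813.8186 kJ
Qc = 2428.6160 - 813.8186 = 1614.7974 kJ

eta = 33.5096%, W = 813.8186 kJ, Qc = 1614.7974 kJ


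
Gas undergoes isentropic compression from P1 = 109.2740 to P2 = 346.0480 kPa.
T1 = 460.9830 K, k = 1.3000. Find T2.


(k-1)/k = 0.2308
(P2/P1)^exp = 1.3048
T2 = 460.9830 * 1.3048 = 601.4679 K

601.4679 K


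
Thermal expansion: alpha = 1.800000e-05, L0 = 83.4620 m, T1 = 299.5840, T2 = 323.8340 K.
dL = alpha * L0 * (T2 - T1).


dT = 24.2500 K
dL = 1.800000e-05 * 83.4620 * 24.2500 = 0.036431 m
L_final = 83.498431 m

dL = 0.036431 m


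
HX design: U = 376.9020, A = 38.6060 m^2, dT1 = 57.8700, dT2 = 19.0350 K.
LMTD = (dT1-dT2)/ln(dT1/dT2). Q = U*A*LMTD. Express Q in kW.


LMTD = 34.9261 K
Q = 376.9020 * 38.6060 * 34.9261 = 508198.2007 W = 508.1982 kW

508.1982 kW


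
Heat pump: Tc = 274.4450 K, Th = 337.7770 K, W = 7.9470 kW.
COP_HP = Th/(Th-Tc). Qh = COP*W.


COP = 337.7770 / 63.3320 = 5.3334
Qh = 5.3334 * 7.9470 = 42.3848 kW

COP = 5.3334, Qh = 42.3848 kW


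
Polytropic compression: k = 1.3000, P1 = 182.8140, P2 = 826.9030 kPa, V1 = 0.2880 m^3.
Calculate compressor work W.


(k-1)/k = 0.2308
(P2/P1)^exp = 1.4166
W = 4.3333 * 182.8140 * 0.2880 * (1.4166 - 1) = 95.0550 kJ

95.0550 kJ


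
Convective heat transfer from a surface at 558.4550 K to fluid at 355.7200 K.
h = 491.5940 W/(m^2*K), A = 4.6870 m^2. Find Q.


dT = 202.7350 K
Q = 491.5940 * 4.6870 * 202.7350 = 467121.9320 W

467121.9320 W


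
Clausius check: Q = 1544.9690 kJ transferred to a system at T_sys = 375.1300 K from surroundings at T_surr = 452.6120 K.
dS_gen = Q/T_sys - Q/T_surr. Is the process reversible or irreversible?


dS_sys = 1544.9690/375.1300 = 4.1185 kJ/K
dS_surr = -1544.9690/452.6120 = -3.4135 kJ/K
dS_gen = 4.1185 - 3.4135 = 0.7050 kJ/K (irreversible)

dS_gen = 0.7050 kJ/K, irreversible


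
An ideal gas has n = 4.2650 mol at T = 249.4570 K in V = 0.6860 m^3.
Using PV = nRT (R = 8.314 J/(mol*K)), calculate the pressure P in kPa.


P = nRT/V = 4.2650 * 8.314 * 249.4570 / 0.6860
= 8845.5481 / 0.6860 = 12894.3851 Pa = 12.8944 kPa

12.8944 kPa


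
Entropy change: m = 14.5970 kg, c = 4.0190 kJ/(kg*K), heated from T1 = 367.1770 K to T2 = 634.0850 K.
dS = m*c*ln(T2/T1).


T2/T1 = 1.7269
ln(T2/T1) = 0.5463
dS = 14.5970 * 4.0190 * 0.5463 = 32.0512 kJ/K

32.0512 kJ/K


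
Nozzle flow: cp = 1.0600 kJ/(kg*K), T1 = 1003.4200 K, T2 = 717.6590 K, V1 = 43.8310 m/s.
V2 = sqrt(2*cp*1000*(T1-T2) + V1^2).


dT = 285.7610 K
2*cp*1000*dT = 605813.3200
V1^2 = 1921.1566
V2 = sqrt(607734.4766) = 779.5733 m/s

779.5733 m/s


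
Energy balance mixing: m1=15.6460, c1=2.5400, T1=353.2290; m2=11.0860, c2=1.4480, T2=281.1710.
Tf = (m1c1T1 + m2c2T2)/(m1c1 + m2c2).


num = 18551.1225
den = 55.7934
Tf = 332.4969 K

332.4969 K


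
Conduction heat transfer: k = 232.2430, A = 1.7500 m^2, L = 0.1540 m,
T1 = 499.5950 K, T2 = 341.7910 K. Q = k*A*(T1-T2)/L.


dT = 157.8040 K
Q = 232.2430 * 1.7500 * 157.8040 / 0.1540 = 416464.4815 W

416464.4815 W


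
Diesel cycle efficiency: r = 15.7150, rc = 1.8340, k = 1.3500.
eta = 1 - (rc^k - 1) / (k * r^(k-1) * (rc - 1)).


r^(k-1) = 2.6225
rc^k = 2.2677
eta = 0.5706 = 57.0649%

57.0649%


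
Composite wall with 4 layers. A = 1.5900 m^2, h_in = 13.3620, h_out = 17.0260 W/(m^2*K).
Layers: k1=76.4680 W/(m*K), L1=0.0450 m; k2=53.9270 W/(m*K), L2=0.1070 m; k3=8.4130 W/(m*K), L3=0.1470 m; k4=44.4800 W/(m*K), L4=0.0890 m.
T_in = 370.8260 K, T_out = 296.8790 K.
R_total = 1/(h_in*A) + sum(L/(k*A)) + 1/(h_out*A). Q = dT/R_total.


R_conv_in = 1/(13.3620*1.5900) = 0.0471
R_1 = 0.0450/(76.4680*1.5900) = 0.0004
R_2 = 0.1070/(53.9270*1.5900) = 0.0012
R_3 = 0.1470/(8.4130*1.5900) = 0.0110
R_4 = 0.0890/(44.4800*1.5900) = 0.0013
R_conv_out = 1/(17.0260*1.5900) = 0.0369
R_total = 0.0979 K/W
Q = 73.9470 / 0.0979 = 755.5344 W

R_total = 0.0979 K/W, Q = 755.5344 W


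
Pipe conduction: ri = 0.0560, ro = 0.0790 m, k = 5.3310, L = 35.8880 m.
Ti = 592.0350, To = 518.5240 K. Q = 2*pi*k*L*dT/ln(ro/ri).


dT = 73.5110 K
ln(ro/ri) = 0.3441
Q = 2*pi*5.3310*35.8880*73.5110 / 0.3441 = 256809.0413 W

256809.0413 W


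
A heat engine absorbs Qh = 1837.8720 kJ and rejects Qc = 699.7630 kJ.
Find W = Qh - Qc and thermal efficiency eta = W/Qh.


W = 1837.8720 - 699.7630 = 1138.1090 kJ
eta = 1138.1090 / 1837.8720 = 0.6193 = 61.9254%

W = 1138.1090 kJ, eta = 61.9254%


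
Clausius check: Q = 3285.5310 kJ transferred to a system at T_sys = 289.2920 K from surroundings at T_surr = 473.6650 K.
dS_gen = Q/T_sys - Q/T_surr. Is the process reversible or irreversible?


dS_sys = 3285.5310/289.2920 = 11.3571 kJ/K
dS_surr = -3285.5310/473.6650 = -6.9364 kJ/K
dS_gen = 11.3571 - 6.9364 = 4.4207 kJ/K (irreversible)

dS_gen = 4.4207 kJ/K, irreversible


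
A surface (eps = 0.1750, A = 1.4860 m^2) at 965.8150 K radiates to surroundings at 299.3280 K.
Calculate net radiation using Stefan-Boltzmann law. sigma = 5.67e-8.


T^4 = 8.7011e+11
Tsurr^4 = 8.0277e+09
Q = 0.1750 * 5.67e-8 * 1.4860 * 8.6209e+11 = 12711.3097 W

12711.3097 W


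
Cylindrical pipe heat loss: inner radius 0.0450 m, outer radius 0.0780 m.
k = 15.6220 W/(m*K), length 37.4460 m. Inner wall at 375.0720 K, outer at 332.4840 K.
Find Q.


dT = 42.5880 K
ln(ro/ri) = 0.5500
Q = 2*pi*15.6220*37.4460*42.5880 / 0.5500 = 284583.6226 W

284583.6226 W


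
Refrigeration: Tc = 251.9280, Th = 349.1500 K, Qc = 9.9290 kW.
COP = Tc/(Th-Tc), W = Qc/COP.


COP = 251.9280 / 97.2220 = 2.5913
W = 9.9290 / 2.5913 = 3.8317 kW

COP = 2.5913, W = 3.8317 kW


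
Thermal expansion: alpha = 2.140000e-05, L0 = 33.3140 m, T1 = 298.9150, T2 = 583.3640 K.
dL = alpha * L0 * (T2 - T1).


dT = 284.4490 K
dL = 2.140000e-05 * 33.3140 * 284.4490 = 0.202789 m
L_final = 33.516789 m

dL = 0.202789 m


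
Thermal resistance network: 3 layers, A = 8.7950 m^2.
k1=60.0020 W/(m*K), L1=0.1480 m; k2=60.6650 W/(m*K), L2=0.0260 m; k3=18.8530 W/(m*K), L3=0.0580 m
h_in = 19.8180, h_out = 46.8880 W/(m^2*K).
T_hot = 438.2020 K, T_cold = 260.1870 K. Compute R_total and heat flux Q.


R_conv_in = 1/(19.8180*8.7950) = 0.0057
R_1 = 0.1480/(60.0020*8.7950) = 0.0003
R_2 = 0.0260/(60.6650*8.7950) = 4.8730e-05
R_3 = 0.0580/(18.8530*8.7950) = 0.0003
R_conv_out = 1/(46.8880*8.7950) = 0.0024
R_total = 0.0088 K/W
Q = 178.0150 / 0.0088 = 20134.7506 W

R_total = 0.0088 K/W, Q = 20134.7506 W


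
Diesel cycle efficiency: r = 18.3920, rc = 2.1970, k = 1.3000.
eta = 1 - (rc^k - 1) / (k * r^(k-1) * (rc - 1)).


r^(k-1) = 2.3955
rc^k = 2.7821
eta = 0.5219 = 52.1903%

52.1903%


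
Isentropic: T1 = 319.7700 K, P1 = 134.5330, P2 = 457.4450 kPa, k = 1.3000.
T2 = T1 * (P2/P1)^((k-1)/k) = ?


(k-1)/k = 0.2308
(P2/P1)^exp = 1.3263
T2 = 319.7700 * 1.3263 = 424.1250 K

424.1250 K


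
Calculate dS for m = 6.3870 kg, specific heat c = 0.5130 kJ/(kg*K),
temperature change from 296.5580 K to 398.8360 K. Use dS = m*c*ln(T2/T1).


T2/T1 = 1.3449
ln(T2/T1) = 0.2963
dS = 6.3870 * 0.5130 * 0.2963 = 0.9709 kJ/K

0.9709 kJ/K


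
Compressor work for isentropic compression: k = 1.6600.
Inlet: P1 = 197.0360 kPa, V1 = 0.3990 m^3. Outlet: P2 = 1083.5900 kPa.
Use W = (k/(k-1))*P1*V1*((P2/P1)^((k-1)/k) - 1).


(k-1)/k = 0.3976
(P2/P1)^exp = 1.9694
W = 2.5152 * 197.0360 * 0.3990 * (1.9694 - 1) = 191.6928 kJ

191.6928 kJ


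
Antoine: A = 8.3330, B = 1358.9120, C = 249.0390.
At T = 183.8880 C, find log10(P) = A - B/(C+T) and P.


C+T = 432.9270
B/(C+T) = 3.1389
log10(P) = 8.3330 - 3.1389 = 5.1941
P = 10^5.1941 = 156352.8903 mmHg

156352.8903 mmHg


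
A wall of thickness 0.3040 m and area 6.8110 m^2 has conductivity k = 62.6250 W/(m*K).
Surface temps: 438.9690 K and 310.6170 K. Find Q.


dT = 128.3520 K
Q = 62.6250 * 6.8110 * 128.3520 / 0.3040 = 180089.2029 W

180089.2029 W


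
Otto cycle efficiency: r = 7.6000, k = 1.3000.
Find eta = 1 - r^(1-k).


r^(k-1) = 1.8376
eta = 1 - 1/1.8376 = 0.4558 = 45.5803%

45.5803%


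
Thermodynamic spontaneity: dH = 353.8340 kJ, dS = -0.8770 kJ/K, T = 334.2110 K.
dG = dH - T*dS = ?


T*dS = 334.2110 * -0.8770 = -293.1030 kJ
dG = 353.8340 + 293.1030 = 646.9370 kJ (non-spontaneous)

dG = 646.9370 kJ, non-spontaneous


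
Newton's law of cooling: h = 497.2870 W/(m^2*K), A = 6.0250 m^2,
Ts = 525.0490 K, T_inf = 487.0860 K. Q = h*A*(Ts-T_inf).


dT = 37.9630 K
Q = 497.2870 * 6.0250 * 37.9630 = 113743.0009 W

113743.0009 W


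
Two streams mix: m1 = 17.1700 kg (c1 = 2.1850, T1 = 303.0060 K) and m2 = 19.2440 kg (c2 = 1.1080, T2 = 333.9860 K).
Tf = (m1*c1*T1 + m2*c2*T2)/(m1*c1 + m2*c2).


num = 18489.0765
den = 58.8388
Tf = 314.2327 K

314.2327 K


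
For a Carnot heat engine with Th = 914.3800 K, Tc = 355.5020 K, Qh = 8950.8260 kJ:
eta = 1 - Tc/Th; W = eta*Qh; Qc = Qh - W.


eta = 1 - 355.5020/914.3800 = 0.6112
W = 0.6112 * 8950.8260 = 5470.8324 kJ
Qc = 8950.8260 - 5470.8324 = 3479.9936 kJ

eta = 61.1210%, W = 5470.8324 kJ, Qc = 3479.9936 kJ


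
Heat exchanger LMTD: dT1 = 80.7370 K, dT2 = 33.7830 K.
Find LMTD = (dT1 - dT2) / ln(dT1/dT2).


dT1/dT2 = 2.3899
ln(dT1/dT2) = 0.8712
LMTD = 46.9540 / 0.8712 = 53.8933 K

53.8933 K


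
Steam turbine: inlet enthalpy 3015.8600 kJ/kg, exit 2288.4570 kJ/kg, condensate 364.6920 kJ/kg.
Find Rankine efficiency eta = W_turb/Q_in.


W = 727.4030 kJ/kg
Q_in = 2651.1680 kJ/kg
eta = 0.2744 = 27.4371%

eta = 27.4371%


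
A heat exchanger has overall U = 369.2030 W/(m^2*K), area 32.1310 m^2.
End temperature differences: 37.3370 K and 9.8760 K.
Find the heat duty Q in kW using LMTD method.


LMTD = 20.6493 K
Q = 369.2030 * 32.1310 * 20.6493 = 244959.4874 W = 244.9595 kW

244.9595 kW


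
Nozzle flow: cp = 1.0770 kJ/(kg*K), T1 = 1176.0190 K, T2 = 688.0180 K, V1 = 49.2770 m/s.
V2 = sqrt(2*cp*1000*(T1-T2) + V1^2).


dT = 488.0010 K
2*cp*1000*dT = 1051154.1540
V1^2 = 2428.2227
V2 = sqrt(1053582.3767) = 1026.4416 m/s

1026.4416 m/s
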